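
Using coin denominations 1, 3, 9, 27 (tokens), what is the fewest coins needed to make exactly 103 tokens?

Use the largest denomination that fits, subtract, and repeat.
103 = 3×27 + 2×9 + 1×3 + 1×1
Total coins = 3 + 2 + 1 + 1 = 7

7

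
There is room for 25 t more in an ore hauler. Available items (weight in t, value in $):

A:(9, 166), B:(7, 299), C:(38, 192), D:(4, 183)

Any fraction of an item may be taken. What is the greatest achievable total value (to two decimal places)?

Order: D (183/4=45.75) > B (299/7=42.71) > A (166/9=18.44) > C (192/38=5.05)
Fill: take D (4 @ 183) → take B (7 @ 299) → take A (9 @ 166) → take 5/38 of C → 25.26; 25/25 used.
Total value = 673.26

673.26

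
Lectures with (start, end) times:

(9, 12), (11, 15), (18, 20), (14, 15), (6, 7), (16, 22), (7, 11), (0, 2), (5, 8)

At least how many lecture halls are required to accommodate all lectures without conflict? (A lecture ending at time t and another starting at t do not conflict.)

2

The answer is the maximum number of intervals overlapping at any instant.
starts: [0, 5, 6, 7, 9, 11, 14, 16, 18]
ends:   [2, 7, 8, 11, 12, 15, 15, 20, 22]
s0→1 e2→0 s5→1 s6→2  — peak 2.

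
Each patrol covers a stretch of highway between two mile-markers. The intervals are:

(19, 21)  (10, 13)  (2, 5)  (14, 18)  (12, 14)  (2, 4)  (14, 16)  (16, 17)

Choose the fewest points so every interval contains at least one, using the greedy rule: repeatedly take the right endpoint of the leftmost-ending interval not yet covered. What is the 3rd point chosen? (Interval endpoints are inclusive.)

16

Process intervals by earliest right end; each time one isn't hit yet, stab at its right endpoint.
By right end: [2,4]  [2,5]  [10,13]  [12,14]  [14,16]  [16,17]  [14,18]  [19,21]
[2,4] uncovered → point at 4; [10,13] uncovered → point at 13; [14,16] uncovered → point at 16; [19,21] uncovered → point at 21.
Points: 4, 13, 16, 21 (4 total).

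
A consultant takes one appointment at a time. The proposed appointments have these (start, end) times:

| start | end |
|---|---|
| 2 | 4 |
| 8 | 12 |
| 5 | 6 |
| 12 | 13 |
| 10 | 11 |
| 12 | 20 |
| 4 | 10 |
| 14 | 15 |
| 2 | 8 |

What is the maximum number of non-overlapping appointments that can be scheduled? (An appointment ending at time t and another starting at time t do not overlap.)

Sort by end time and greedily take each interval whose start is ≥ the last chosen end.
By end time: (2,4), (5,6), (2,8), (4,10), (10,11), (8,12), (12,13), (14,15), (12,20).
Pick (2,4); next start ≥ 4 → (5,6); next start ≥ 6 → (10,11); next start ≥ 11 → (12,13); next start ≥ 13 → (14,15).
Selected 5 appointments.

5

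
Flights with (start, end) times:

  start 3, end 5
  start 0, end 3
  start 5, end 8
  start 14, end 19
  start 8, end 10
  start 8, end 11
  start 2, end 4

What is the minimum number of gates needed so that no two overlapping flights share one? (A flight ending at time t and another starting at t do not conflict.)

The answer is the maximum number of intervals overlapping at any instant.
Events (time:±→running): 0:+→1 2:+→2 … peak 2.

2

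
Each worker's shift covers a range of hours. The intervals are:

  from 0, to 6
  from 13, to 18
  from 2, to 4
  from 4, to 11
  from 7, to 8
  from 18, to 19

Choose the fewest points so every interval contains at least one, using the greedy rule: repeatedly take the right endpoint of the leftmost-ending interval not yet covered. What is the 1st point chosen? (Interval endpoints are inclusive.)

4

Process intervals by earliest right end; each time one isn't hit yet, stab at its right endpoint.
By right end: [2,4]  [0,6]  [7,8]  [4,11]  [13,18]  [18,19]
[2,4] uncovered → point at 4; [7,8] uncovered → point at 8; [13,18] uncovered → point at 18.
Points: 4, 8, 18 (3 total).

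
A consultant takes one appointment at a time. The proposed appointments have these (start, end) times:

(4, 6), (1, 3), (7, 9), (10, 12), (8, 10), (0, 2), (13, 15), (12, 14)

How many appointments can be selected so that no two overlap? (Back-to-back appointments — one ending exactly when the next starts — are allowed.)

5

By end time: (0,2), (1,3), (4,6), (7,9), (8,10), (10,12), (12,14), (13,15).
Pick (0,2); next start ≥ 2 → (4,6); next start ≥ 6 → (7,9); next start ≥ 9 → (10,12); next start ≥ 12 → (12,14).
Selected 5 appointments.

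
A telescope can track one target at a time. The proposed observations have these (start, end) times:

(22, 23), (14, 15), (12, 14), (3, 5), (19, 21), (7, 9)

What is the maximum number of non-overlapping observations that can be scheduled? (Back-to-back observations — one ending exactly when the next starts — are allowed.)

Greedy by earliest finish: after sorting by end time, pick each interval compatible with the last pick.
By end time: (3,5), (7,9), (12,14), (14,15), (19,21), (22,23).
Pick (3,5); next start ≥ 5 → (7,9); next start ≥ 9 → (12,14); next start ≥ 14 → (14,15); next start ≥ 15 → (19,21); next start ≥ 21 → (22,23).
Selected 6 observations.

6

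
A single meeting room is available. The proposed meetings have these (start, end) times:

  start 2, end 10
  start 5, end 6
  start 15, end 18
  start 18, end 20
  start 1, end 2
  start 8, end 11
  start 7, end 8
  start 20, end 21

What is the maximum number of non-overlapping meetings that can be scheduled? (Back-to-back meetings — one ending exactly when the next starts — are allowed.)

7

Sort by end time and greedily take each interval whose start is ≥ the last chosen end.
Sorted by end: (1,2)  (5,6)  (7,8)  (2,10)  (8,11)  (15,18)  (18,20)  (20,21)
take (1,2); take (5,6); take (7,8); take (8,11); take (15,18); take (18,20); take (20,21).
Selected 7 meetings.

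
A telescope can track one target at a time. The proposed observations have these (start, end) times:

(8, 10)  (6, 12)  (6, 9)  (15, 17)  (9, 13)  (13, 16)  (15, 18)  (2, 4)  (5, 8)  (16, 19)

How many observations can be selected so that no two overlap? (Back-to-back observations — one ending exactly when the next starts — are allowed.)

By end time: (2,4), (5,8), (6,9), (8,10), (6,12), (9,13), (13,16), (15,17), (15,18), (16,19).
Pick (2,4); next start ≥ 4 → (5,8); next start ≥ 8 → (8,10); next start ≥ 10 → (13,16); next start ≥ 16 → (16,19).
Selected 5 observations.

5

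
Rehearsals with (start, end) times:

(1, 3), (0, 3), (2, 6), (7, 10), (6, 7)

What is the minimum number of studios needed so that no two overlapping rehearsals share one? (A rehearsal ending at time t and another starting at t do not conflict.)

starts: [0, 1, 2, 6, 7]
ends:   [3, 3, 6, 7, 10]
s0→1 s1→2 s2→3  — peak 3.

3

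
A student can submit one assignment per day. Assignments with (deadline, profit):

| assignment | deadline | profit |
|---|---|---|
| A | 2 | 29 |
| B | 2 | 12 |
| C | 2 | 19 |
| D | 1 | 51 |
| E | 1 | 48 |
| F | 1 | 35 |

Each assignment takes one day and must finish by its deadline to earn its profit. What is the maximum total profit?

80

By profit: D(d1,51), E(d1,48), F(d1,35), A(d2,29), C(d2,19), B(d2,12)
D→slot 1; E skipped; F skipped; A→slot 2; C skipped; B skipped.
Profit = 51 + 29 = 80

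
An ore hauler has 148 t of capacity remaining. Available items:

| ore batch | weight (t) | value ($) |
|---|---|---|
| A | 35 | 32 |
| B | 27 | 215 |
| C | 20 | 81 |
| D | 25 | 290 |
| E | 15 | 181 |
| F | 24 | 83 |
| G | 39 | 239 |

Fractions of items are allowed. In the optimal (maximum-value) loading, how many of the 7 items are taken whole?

5

Order: E (181/15=12.07) > D (290/25=11.60) > B (215/27=7.96) > G (239/39=6.13) > C (81/20=4.05) > F (83/24=3.46) > A (32/35=0.91)
Fill: take E (15 @ 181) → take D (25 @ 290) → take B (27 @ 215) → take G (39 @ 239) → take C (20 @ 81) → take 22/24 of F → 76.08; 148/148 used.
5 item(s) taken whole; one partial (take 22/24 of F).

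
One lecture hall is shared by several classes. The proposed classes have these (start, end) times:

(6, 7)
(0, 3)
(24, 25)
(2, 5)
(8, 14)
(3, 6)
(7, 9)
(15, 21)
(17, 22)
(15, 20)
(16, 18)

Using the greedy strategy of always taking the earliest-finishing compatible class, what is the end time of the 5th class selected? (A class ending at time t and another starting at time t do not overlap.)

Sorted by end: (0,3)  (2,5)  (3,6)  (6,7)  (7,9)  (8,14)  (16,18)  (15,20)  (15,21)  (17,22)  (24,25)
take (0,3); skip (2,5); take (3,6); take (6,7); take (7,9); skip (8,14); take (16,18); skip (15,21); take (24,25).
Selected: (0,3) (3,6) (6,7) (7,9) (16,18) (24,25)

18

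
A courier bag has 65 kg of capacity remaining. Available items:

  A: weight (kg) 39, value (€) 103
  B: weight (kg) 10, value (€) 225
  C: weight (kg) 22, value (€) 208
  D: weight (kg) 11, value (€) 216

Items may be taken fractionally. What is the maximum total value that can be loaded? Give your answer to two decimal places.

Sort by value per unit weight and fill in that order.
Order: B (225/10=22.50) > D (216/11=19.64) > C (208/22=9.45) > A (103/39=2.64)
Fill: take B (10 @ 225) → take D (11 @ 216) → take C (22 @ 208) → take 22/39 of A → 58.10; 65/65 used.
Total value = 707.10

707.10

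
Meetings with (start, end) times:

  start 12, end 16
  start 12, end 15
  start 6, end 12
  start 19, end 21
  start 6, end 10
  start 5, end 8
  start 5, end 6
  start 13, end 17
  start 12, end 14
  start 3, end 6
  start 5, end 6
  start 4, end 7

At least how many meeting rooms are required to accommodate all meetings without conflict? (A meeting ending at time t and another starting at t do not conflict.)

5

The answer is the maximum number of intervals overlapping at any instant.
Events (time:±→running): 3:+→1 4:+→2 5:+→3 5:+→4 5:+→5 … peak 5.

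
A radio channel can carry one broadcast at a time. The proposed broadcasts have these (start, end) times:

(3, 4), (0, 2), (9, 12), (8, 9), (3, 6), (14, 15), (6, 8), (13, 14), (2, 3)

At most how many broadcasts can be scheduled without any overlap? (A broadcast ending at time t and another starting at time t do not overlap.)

Sort by end time and greedily take each interval whose start is ≥ the last chosen end.
By end time: (0,2), (2,3), (3,4), (3,6), (6,8), (8,9), (9,12), (13,14), (14,15).
Pick (0,2); next start ≥ 2 → (2,3); next start ≥ 3 → (3,4); next start ≥ 4 → (6,8); next start ≥ 8 → (8,9); next start ≥ 9 → (9,12); next start ≥ 12 → (13,14); next start ≥ 14 → (14,15).
Selected 8 broadcasts.

8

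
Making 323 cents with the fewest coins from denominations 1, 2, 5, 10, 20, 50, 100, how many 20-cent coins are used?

323 − 3×100→23 − 1×20→3 − 1×2→1 − 1×1→0
Count of 20: 1

1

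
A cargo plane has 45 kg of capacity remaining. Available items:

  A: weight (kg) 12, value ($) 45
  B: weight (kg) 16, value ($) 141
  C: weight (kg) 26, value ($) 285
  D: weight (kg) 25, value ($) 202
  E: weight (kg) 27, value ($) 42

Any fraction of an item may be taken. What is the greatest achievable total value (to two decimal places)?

450.24

Ratios (sorted): C 10.96, B 8.81, D 8.08, A 3.75, E 1.56
take C (26 @ 285); take B (16 @ 141); take 3/25 of D → 24.24. Capacity used 45/45.
Total value = 450.24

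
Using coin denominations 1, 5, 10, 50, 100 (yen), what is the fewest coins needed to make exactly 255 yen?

255 − 2×100→55 − 1×50→5 − 1×5→0
Total coins = 2 + 1 + 1 = 4

4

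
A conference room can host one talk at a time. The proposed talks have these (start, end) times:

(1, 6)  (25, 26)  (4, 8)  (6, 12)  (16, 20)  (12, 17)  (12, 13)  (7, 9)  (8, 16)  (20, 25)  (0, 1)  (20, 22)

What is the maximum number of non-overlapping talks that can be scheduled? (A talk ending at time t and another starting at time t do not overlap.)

By end time: (0,1), (1,6), (4,8), (7,9), (6,12), (12,13), (8,16), (12,17), (16,20), (20,22), (20,25), (25,26).
Pick (0,1); next start ≥ 1 → (1,6); next start ≥ 6 → (7,9); next start ≥ 9 → (12,13); next start ≥ 13 → (16,20); next start ≥ 20 → (20,22); next start ≥ 22 → (25,26).
Selected 7 talks.

7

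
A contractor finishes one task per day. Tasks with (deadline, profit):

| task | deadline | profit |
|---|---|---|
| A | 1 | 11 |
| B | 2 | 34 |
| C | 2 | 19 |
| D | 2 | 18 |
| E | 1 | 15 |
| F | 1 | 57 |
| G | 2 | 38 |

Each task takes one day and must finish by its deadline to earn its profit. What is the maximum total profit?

Sort by profit descending; place each in the latest free slot ≤ its deadline.
By profit: F(d1,57), G(d2,38), B(d2,34), C(d2,19), D(d2,18), E(d1,15), A(d1,11)
F→slot 1; G→slot 2; B skipped; C skipped; D skipped; E skipped; A skipped.
Profit = 57 + 38 = 95

95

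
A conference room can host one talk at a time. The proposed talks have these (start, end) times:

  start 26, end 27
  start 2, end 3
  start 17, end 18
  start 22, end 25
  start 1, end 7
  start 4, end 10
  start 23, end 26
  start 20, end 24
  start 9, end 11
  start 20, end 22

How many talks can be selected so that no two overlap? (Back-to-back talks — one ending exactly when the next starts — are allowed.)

6

Greedy by earliest finish: after sorting by end time, pick each interval compatible with the last pick.
By end time: (2,3), (1,7), (4,10), (9,11), (17,18), (20,22), (20,24), (22,25), (23,26), (26,27).
Pick (2,3); next start ≥ 3 → (4,10); next start ≥ 10 → (17,18); next start ≥ 18 → (20,22); next start ≥ 22 → (22,25); next start ≥ 25 → (26,27).
Selected 6 talks.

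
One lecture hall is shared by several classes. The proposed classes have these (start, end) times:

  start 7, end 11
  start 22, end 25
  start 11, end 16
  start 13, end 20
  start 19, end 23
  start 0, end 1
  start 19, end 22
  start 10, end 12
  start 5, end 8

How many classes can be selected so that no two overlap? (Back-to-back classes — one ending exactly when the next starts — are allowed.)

Sorted by end: (0,1)  (5,8)  (7,11)  (10,12)  (11,16)  (13,20)  (19,22)  (19,23)  (22,25)
take (0,1); take (5,8); take (10,12); take (13,20); take (22,25).
Selected 5 classes.

5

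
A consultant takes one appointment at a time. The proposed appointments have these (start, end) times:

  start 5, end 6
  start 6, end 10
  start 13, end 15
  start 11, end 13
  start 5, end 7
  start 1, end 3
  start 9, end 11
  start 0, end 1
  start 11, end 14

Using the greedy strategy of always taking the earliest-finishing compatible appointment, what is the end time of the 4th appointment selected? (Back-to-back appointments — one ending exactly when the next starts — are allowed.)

10

Greedy by earliest finish: after sorting by end time, pick each interval compatible with the last pick.
Sorted by end: (0,1)  (1,3)  (5,6)  (5,7)  (6,10)  (9,11)  (11,13)  (11,14)  (13,15)
take (0,1); take (1,3); take (5,6); take (6,10); take (11,13); skip (11,14); take (13,15).
Selected: (0,1) (1,3) (5,6) (6,10) (11,13) (13,15)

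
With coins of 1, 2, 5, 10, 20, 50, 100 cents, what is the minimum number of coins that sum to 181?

5

Greedy: take as many of the largest coin as possible, then repeat with the remainder.
181 = 1×100 + 1×50 + 1×20 + 1×10 + 1×1
Total coins = 1 + 1 + 1 + 1 + 1 = 5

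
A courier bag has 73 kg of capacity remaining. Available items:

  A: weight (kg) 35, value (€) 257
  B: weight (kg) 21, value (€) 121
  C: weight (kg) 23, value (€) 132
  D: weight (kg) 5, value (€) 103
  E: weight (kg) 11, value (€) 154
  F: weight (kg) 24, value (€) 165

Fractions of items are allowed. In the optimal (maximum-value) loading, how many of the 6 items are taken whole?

3

Greedy by value/weight ratio, highest first.
Order: D (103/5=20.60) > E (154/11=14.00) > A (257/35=7.34) > F (165/24=6.88) > B (121/21=5.76) > C (132/23=5.74)
Fill: take D (5 @ 103) → take E (11 @ 154) → take A (35 @ 257) → take 22/24 of F → 151.25; 73/73 used.
3 item(s) taken whole; one partial (take 22/24 of F).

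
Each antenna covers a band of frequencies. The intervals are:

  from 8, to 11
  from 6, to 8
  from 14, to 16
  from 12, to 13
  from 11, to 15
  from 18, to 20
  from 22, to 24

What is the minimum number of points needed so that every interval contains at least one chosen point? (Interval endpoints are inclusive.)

Sort by right endpoint; whenever an interval is uncovered, place a point at its right end.
By right end: [6,8]  [8,11]  [12,13]  [11,15]  [14,16]  [18,20]  [22,24]
[6,8] uncovered → point at 8; [12,13] uncovered → point at 13; [14,16] uncovered → point at 16; [18,20] uncovered → point at 20; [22,24] uncovered → point at 24.
Points: 8, 13, 16, 20, 24 (5 total).

5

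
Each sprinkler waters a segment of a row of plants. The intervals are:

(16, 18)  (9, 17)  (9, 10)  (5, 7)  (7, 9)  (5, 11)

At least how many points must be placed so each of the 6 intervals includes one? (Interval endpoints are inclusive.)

Process intervals by earliest right end; each time one isn't hit yet, stab at its right endpoint.
Sorted: [5,7] [7,9] [9,10] [5,11] [9,17] [16,18]
{[5,7],[7,9]} hit by 7; {[9,10],[5,11],[9,17]} hit by 10; {[16,18]} hit by 18.
Points: 7, 10, 18 (3 total).

3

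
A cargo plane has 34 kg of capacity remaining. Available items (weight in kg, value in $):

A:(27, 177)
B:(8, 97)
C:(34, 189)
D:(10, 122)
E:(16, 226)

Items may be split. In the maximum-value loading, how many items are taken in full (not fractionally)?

3

Sort by value per unit weight and fill in that order.
Order: E (226/16=14.12) > D (122/10=12.20) > B (97/8=12.12) > A (177/27=6.56) > C (189/34=5.56)
Fill: take E (16 @ 226) → take D (10 @ 122) → take B (8 @ 97); 34/34 used.
3 item(s) taken whole.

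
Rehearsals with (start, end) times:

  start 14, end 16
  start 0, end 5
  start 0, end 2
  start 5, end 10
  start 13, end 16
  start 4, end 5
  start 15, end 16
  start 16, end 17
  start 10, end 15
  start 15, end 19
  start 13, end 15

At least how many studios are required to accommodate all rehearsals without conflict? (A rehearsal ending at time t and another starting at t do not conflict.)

4

Events (time:±→running): 0:+→1 0:+→2 2:-→1 4:+→2 5:-→1 5:-→0 5:+→1 10:-→0 10:+→1 13:+→2 13:+→3 14:+→4 … peak 4.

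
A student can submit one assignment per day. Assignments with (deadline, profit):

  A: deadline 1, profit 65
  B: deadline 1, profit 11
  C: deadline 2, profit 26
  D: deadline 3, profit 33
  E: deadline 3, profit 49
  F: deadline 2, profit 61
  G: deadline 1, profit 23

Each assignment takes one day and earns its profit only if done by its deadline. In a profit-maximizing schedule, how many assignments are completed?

Sort by profit descending; place each in the latest free slot ≤ its deadline.
Profit order: A=65 F=61 E=49 D=33 C=26 G=23 B=11
Assign: A→slot 1, F→slot 2, E→slot 3, D skipped, C skipped, G skipped, B skipped.
Slots: [1:A] [2:F] [3:E]
3 of 7 scheduled.

3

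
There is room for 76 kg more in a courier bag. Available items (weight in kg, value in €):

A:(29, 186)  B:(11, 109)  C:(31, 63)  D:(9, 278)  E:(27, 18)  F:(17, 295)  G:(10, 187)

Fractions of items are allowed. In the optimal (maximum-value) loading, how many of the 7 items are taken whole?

Ratios (sorted): D 30.89, G 18.70, F 17.35, B 9.91, A 6.41, C 2.03, E 0.67
take D (9 @ 278); take G (10 @ 187); take F (17 @ 295); take B (11 @ 109); take A (29 @ 186). Capacity used 76/76.
5 item(s) taken whole.

5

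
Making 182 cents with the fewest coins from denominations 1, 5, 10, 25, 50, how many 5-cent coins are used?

1

Use the largest denomination that fits, subtract, and repeat.
182 − 3×50→32 − 1×25→7 − 1×5→2 − 2×1→0
Count of 5: 1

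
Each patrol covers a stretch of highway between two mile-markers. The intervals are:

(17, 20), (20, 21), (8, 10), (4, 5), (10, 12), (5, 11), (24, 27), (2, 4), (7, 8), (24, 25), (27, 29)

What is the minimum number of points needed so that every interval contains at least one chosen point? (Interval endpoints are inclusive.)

Sorted: [2,4] [4,5] [7,8] [8,10] [5,11] [10,12] [17,20] [20,21] [24,25] [24,27] [27,29]
{[2,4],[4,5]} hit by 4; {[7,8],[8,10],[5,11]} hit by 8; {[10,12]} hit by 12; {[17,20],[20,21]} hit by 20; {[24,25],[24,27]} hit by 25; {[27,29]} hit by 29.
Points: 4, 8, 12, 20, 25, 29 (6 total).

6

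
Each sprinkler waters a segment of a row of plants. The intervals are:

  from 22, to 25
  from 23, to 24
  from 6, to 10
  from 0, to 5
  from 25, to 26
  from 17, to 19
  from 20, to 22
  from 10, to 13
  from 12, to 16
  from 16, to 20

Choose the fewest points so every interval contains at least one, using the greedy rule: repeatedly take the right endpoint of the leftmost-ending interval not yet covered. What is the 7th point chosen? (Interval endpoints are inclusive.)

26

Sorted: [0,5] [6,10] [10,13] [12,16] [17,19] [16,20] [20,22] [23,24] [22,25] [25,26]
{[0,5]} hit by 5; {[6,10],[10,13]} hit by 10; {[12,16]} hit by 16; {[17,19],[16,20]} hit by 19; {[20,22]} hit by 22; {[23,24],[22,25]} hit by 24; {[25,26]} hit by 26.
Points: 5, 10, 16, 19, 22, 24, 26 (7 total).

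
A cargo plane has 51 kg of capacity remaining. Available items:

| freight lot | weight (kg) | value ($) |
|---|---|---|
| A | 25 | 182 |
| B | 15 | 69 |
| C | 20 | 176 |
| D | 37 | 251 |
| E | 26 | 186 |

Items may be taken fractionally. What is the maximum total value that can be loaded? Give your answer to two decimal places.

Greedy by value/weight ratio, highest first.
Order: C (176/20=8.80) > A (182/25=7.28) > E (186/26=7.15) > D (251/37=6.78) > B (69/15=4.60)
Fill: take C (20 @ 176) → take A (25 @ 182) → take 6/26 of E → 42.92; 51/51 used.
Total value = 400.92

400.92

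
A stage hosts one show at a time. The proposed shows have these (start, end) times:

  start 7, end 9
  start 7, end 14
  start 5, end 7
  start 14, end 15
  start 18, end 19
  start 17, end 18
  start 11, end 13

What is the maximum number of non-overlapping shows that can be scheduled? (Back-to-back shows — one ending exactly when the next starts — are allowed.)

Order by finish time; keep every interval that doesn't clash with the previous kept one.
By end time: (5,7), (7,9), (11,13), (7,14), (14,15), (17,18), (18,19).
Pick (5,7); next start ≥ 7 → (7,9); next start ≥ 9 → (11,13); next start ≥ 13 → (14,15); next start ≥ 15 → (17,18); next start ≥ 18 → (18,19).
Selected 6 shows.

6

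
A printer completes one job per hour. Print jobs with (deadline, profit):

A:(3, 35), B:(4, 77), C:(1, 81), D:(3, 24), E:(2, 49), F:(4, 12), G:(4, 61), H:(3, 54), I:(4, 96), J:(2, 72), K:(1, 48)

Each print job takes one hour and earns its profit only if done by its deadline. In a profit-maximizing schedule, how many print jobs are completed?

4

Profit order: I=96 C=81 B=77 J=72 G=61 H=54 E=49 K=48 A=35 D=24 F=12
Assign: I→slot 4, C→slot 1, B→slot 3, J→slot 2, G skipped, H skipped, E skipped, K skipped, A skipped, D skipped, F skipped.
Slots: [1:C] [2:J] [3:B] [4:I]
4 of 11 scheduled.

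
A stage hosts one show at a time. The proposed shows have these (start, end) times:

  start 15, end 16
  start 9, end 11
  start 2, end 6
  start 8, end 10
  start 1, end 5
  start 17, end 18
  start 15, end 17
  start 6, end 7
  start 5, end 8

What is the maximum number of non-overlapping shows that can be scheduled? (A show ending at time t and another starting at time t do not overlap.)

5

By end time: (1,5), (2,6), (6,7), (5,8), (8,10), (9,11), (15,16), (15,17), (17,18).
Pick (1,5); next start ≥ 5 → (6,7); next start ≥ 7 → (8,10); next start ≥ 10 → (15,16); next start ≥ 16 → (17,18).
Selected 5 shows.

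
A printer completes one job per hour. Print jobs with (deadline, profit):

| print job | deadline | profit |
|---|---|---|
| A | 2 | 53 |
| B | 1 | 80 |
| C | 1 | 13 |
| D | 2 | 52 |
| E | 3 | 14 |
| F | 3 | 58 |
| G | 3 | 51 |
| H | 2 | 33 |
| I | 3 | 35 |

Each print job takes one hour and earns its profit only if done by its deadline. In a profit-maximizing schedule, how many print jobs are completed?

Take jobs in profit order; each goes to the latest open slot no later than its deadline.
Profit order: B=80 F=58 A=53 D=52 G=51 I=35 H=33 E=14 C=13
Assign: B→slot 1, F→slot 3, A→slot 2, D skipped, G skipped, I skipped, H skipped, E skipped, C skipped.
Slots: [1:B] [2:A] [3:F]
3 of 9 scheduled.

3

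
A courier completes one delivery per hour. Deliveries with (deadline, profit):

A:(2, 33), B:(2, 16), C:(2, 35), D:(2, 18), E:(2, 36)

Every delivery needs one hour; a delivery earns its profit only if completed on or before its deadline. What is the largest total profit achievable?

71

Sort by profit descending; place each in the latest free slot ≤ its deadline.
Profit order: E=36 C=35 A=33 D=18 B=16
Assign: E→slot 2, C→slot 1, A skipped, D skipped, B skipped.
Slots: [1:C] [2:E]
Profit = 35 + 36 = 71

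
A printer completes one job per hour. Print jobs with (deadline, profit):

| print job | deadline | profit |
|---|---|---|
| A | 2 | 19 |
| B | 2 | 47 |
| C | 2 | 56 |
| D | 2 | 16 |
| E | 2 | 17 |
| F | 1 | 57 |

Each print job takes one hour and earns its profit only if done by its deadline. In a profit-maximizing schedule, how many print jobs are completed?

2

Profit order: F=57 C=56 B=47 A=19 E=17 D=16
Assign: F→slot 1, C→slot 2, B skipped, A skipped, E skipped, D skipped.
Slots: [1:F] [2:C]
2 of 6 scheduled.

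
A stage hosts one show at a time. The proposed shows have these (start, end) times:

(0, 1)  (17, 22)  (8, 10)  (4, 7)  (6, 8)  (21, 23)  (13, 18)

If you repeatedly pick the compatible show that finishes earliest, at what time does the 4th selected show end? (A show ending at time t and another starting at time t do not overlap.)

Greedy by earliest finish: after sorting by end time, pick each interval compatible with the last pick.
By end time: (0,1), (4,7), (6,8), (8,10), (13,18), (17,22), (21,23).
Pick (0,1); next start ≥ 1 → (4,7); next start ≥ 7 → (8,10); next start ≥ 10 → (13,18); next start ≥ 18 → (21,23).
Selected: (0,1) (4,7) (8,10) (13,18) (21,23)

18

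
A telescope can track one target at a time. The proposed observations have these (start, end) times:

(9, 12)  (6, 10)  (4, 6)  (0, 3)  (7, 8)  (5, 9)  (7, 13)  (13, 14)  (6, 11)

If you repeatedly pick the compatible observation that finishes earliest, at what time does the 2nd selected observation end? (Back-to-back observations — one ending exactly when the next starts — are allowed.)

6

Sorted by end: (0,3)  (4,6)  (7,8)  (5,9)  (6,10)  (6,11)  (9,12)  (7,13)  (13,14)
take (0,3); take (4,6); take (7,8); skip (5,9); take (9,12); take (13,14).
Selected: (0,3) (4,6) (7,8) (9,12) (13,14)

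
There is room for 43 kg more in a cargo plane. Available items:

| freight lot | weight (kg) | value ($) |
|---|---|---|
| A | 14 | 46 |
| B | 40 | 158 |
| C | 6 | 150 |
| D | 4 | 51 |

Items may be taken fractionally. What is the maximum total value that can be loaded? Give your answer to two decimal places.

Ratios (sorted): C 25.00, D 12.75, B 3.95, A 3.29
take C (6 @ 150); take D (4 @ 51); take 33/40 of B → 130.35. Capacity used 43/43.
Total value = 331.35

331.35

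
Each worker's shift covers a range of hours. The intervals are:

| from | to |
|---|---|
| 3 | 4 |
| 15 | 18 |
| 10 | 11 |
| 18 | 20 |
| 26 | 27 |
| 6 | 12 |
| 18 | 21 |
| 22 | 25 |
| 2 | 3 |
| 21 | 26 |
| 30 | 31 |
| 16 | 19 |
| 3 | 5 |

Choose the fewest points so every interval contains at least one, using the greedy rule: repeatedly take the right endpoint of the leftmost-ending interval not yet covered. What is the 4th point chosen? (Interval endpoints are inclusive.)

Process intervals by earliest right end; each time one isn't hit yet, stab at its right endpoint.
By right end: [2,3]  [3,4]  [3,5]  [10,11]  [6,12]  [15,18]  [16,19]  [18,20]  [18,21]  [22,25]  [21,26]  [26,27]  [30,31]
[2,3] uncovered → point at 3; [10,11] uncovered → point at 11; [15,18] uncovered → point at 18; [22,25] uncovered → point at 25; [26,27] uncovered → point at 27; [30,31] uncovered → point at 31.
Points: 3, 11, 18, 25, 27, 31 (6 total).

25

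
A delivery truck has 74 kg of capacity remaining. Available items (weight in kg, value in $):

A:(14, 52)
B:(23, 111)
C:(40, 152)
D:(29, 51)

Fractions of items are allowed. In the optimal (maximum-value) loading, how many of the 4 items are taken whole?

Sort by value per unit weight and fill in that order.
Ratios (sorted): B 4.83, C 3.80, A 3.71, D 1.76
take B (23 @ 111); take C (40 @ 152); take 11/14 of A → 40.86. Capacity used 74/74.
2 item(s) taken whole; one partial (take 11/14 of A).

2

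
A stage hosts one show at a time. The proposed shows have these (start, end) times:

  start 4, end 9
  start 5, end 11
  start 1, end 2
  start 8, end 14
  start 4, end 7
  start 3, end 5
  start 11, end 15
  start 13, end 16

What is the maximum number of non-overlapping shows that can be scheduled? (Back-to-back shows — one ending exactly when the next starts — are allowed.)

4

By end time: (1,2), (3,5), (4,7), (4,9), (5,11), (8,14), (11,15), (13,16).
Pick (1,2); next start ≥ 2 → (3,5); next start ≥ 5 → (5,11); next start ≥ 11 → (11,15).
Selected 4 shows.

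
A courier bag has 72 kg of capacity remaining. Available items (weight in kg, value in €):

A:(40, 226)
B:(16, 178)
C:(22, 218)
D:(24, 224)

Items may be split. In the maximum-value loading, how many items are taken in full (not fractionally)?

3

Order: B (178/16=11.12) > C (218/22=9.91) > D (224/24=9.33) > A (226/40=5.65)
Fill: take B (16 @ 178) → take C (22 @ 218) → take D (24 @ 224) → take 10/40 of A → 56.50; 72/72 used.
3 item(s) taken whole; one partial (take 10/40 of A).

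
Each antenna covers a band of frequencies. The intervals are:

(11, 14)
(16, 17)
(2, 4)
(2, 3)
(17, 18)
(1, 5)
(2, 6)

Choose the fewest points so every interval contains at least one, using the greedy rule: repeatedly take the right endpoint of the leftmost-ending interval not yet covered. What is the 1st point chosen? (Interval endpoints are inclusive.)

Process intervals by earliest right end; each time one isn't hit yet, stab at its right endpoint.
By right end: [2,3]  [2,4]  [1,5]  [2,6]  [11,14]  [16,17]  [17,18]
[2,3] uncovered → point at 3; [11,14] uncovered → point at 14; [16,17] uncovered → point at 17.
Points: 3, 14, 17 (3 total).

3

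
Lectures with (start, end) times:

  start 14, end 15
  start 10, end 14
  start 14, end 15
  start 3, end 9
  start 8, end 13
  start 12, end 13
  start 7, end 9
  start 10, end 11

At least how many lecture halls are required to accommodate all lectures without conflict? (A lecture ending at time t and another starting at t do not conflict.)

3

The answer is the maximum number of intervals overlapping at any instant.
Events (time:±→running): 3:+→1 7:+→2 8:+→3 … peak 3.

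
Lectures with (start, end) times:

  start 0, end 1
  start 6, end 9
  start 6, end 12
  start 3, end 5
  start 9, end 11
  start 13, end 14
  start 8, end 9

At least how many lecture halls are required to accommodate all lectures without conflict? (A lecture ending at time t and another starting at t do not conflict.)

Count concurrent intervals with a sweep; the peak is the room count.
starts: [0, 3, 6, 6, 8, 9, 13]
ends:   [1, 5, 9, 9, 11, 12, 14]
s0→1 e1→0 s3→1 e5→0 s6→1 s6→2 s8→3  — peak 3.

3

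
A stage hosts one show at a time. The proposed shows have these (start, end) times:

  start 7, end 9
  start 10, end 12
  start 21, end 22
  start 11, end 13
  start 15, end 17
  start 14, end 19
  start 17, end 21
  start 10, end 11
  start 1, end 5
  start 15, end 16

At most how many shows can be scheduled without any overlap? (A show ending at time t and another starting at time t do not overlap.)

Greedy by earliest finish: after sorting by end time, pick each interval compatible with the last pick.
By end time: (1,5), (7,9), (10,11), (10,12), (11,13), (15,16), (15,17), (14,19), (17,21), (21,22).
Pick (1,5); next start ≥ 5 → (7,9); next start ≥ 9 → (10,11); next start ≥ 11 → (11,13); next start ≥ 13 → (15,16); next start ≥ 16 → (17,21); next start ≥ 21 → (21,22).
Selected 7 shows.

7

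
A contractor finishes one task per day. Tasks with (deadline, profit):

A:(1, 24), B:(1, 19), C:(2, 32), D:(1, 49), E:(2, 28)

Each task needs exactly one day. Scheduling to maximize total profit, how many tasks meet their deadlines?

By profit: D(d1,49), C(d2,32), E(d2,28), A(d1,24), B(d1,19)
D→slot 1; C→slot 2; E skipped; A skipped; B skipped.
2 of 5 scheduled.

2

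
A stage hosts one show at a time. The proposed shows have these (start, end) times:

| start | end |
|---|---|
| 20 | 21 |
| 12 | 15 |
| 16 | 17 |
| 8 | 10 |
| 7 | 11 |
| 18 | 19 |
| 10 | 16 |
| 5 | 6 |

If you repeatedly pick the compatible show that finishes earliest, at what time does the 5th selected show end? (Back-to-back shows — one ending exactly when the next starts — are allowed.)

Greedy by earliest finish: after sorting by end time, pick each interval compatible with the last pick.
Sorted by end: (5,6)  (8,10)  (7,11)  (12,15)  (10,16)  (16,17)  (18,19)  (20,21)
take (5,6); take (8,10); take (12,15); take (16,17); take (18,19); take (20,21).
Selected: (5,6) (8,10) (12,15) (16,17) (18,19) (20,21)

19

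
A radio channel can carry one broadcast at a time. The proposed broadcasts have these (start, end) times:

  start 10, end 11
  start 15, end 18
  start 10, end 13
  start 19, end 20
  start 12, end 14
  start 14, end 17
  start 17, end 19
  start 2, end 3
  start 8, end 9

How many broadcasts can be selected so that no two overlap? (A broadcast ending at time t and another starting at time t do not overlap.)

By end time: (2,3), (8,9), (10,11), (10,13), (12,14), (14,17), (15,18), (17,19), (19,20).
Pick (2,3); next start ≥ 3 → (8,9); next start ≥ 9 → (10,11); next start ≥ 11 → (12,14); next start ≥ 14 → (14,17); next start ≥ 17 → (17,19); next start ≥ 19 → (19,20).
Selected 7 broadcasts.

7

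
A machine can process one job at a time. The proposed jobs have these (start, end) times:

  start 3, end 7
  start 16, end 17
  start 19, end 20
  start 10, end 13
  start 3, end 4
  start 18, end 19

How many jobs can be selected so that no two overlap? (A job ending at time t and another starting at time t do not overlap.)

5

Greedy by earliest finish: after sorting by end time, pick each interval compatible with the last pick.
Sorted by end: (3,4)  (3,7)  (10,13)  (16,17)  (18,19)  (19,20)
take (3,4); take (10,13); take (16,17); take (18,19); take (19,20).
Selected 5 jobs.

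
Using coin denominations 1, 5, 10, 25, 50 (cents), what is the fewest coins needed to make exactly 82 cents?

Greedy: take as many of the largest coin as possible, then repeat with the remainder.
82 = 1×50 + 1×25 + 1×5 + 2×1
Total coins = 1 + 1 + 1 + 2 = 5

5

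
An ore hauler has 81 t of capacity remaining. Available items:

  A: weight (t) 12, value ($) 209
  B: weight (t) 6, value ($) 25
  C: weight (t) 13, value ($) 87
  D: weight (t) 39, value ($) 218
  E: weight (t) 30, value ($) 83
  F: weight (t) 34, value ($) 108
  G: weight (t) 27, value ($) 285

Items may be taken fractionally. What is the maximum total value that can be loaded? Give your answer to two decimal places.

Greedy by value/weight ratio, highest first.
Order: A (209/12=17.42) > G (285/27=10.56) > C (87/13=6.69) > D (218/39=5.59) > B (25/6=4.17) > F (108/34=3.18) > E (83/30=2.77)
Fill: take A (12 @ 209) → take G (27 @ 285) → take C (13 @ 87) → take 29/39 of D → 162.10; 81/81 used.
Total value = 743.10

743.10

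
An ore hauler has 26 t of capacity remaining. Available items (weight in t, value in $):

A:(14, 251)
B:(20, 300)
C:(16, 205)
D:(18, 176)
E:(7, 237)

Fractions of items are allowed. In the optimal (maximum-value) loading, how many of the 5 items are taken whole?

Order: E (237/7=33.86) > A (251/14=17.93) > B (300/20=15.00) > C (205/16=12.81) > D (176/18=9.78)
Fill: take E (7 @ 237) → take A (14 @ 251) → take 5/20 of B → 75.00; 26/26 used.
2 item(s) taken whole; one partial (take 5/20 of B).

2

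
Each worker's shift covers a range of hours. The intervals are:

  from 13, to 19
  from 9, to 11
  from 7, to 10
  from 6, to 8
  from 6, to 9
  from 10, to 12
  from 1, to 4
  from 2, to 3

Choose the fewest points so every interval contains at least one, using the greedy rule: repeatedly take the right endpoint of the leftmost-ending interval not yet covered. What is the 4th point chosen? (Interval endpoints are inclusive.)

19

Sort by right endpoint; whenever an interval is uncovered, place a point at its right end.
Sorted: [2,3] [1,4] [6,8] [6,9] [7,10] [9,11] [10,12] [13,19]
{[2,3],[1,4]} hit by 3; {[6,8],[6,9],[7,10]} hit by 8; {[9,11],[10,12]} hit by 11; {[13,19]} hit by 19.
Points: 3, 8, 11, 19 (4 total).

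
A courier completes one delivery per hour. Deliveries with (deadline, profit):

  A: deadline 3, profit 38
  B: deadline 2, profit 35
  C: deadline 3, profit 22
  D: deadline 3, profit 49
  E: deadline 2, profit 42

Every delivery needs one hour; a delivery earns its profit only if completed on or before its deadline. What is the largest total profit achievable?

By profit: D(d3,49), E(d2,42), A(d3,38), B(d2,35), C(d3,22)
D→slot 3; E→slot 2; A→slot 1; B skipped; C skipped.
Profit = 38 + 42 + 49 = 129

129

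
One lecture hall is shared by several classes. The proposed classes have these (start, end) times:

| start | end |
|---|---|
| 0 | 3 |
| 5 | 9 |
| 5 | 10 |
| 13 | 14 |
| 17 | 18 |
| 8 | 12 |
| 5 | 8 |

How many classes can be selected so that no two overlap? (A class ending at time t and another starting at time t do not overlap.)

Sorted by end: (0,3)  (5,8)  (5,9)  (5,10)  (8,12)  (13,14)  (17,18)
take (0,3); take (5,8); take (8,12); take (13,14); take (17,18).
Selected 5 classes.

5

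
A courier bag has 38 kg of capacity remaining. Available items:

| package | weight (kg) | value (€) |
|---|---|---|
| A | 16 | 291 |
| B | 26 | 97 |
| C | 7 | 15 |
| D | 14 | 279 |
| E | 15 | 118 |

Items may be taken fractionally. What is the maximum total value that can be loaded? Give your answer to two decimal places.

632.93

Greedy by value/weight ratio, highest first.
Ratios (sorted): D 19.93, A 18.19, E 7.87, B 3.73, C 2.14
take D (14 @ 279); take A (16 @ 291); take 8/15 of E → 62.93. Capacity used 38/38.
Total value = 632.93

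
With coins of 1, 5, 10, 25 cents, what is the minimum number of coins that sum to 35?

Use the largest denomination that fits, subtract, and repeat.
35 = 1×25 + 1×10
Total coins = 1 + 1 = 2

2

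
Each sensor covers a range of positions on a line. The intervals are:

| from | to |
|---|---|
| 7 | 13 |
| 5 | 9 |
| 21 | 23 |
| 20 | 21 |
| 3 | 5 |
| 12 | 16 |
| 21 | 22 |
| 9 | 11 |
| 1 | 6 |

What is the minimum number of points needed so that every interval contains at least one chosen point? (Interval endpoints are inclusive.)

Sort by right endpoint; whenever an interval is uncovered, place a point at its right end.
By right end: [3,5]  [1,6]  [5,9]  [9,11]  [7,13]  [12,16]  [20,21]  [21,22]  [21,23]
[3,5] uncovered → point at 5; [9,11] uncovered → point at 11; [12,16] uncovered → point at 16; [20,21] uncovered → point at 21.
Points: 5, 11, 16, 21 (4 total).

4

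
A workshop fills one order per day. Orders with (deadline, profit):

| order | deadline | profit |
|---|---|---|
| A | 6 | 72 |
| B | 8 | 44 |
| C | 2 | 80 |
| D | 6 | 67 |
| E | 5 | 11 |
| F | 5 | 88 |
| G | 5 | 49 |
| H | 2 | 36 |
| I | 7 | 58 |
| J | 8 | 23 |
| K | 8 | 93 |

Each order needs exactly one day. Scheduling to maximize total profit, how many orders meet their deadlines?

8

By profit: K(d8,93), F(d5,88), C(d2,80), A(d6,72), D(d6,67), I(d7,58), G(d5,49), B(d8,44), H(d2,36), J(d8,23), E(d5,11)
K→slot 8; F→slot 5; C→slot 2; A→slot 6; D→slot 4; I→slot 7; G→slot 3; B→slot 1; H skipped; J skipped; E skipped.
8 of 11 scheduled.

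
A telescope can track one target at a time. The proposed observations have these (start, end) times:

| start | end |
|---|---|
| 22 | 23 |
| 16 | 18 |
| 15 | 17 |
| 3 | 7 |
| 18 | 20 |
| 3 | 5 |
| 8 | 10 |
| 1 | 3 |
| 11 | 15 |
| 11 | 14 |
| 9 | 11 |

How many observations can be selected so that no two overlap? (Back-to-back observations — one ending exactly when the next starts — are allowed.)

Greedy by earliest finish: after sorting by end time, pick each interval compatible with the last pick.
Sorted by end: (1,3)  (3,5)  (3,7)  (8,10)  (9,11)  (11,14)  (11,15)  (15,17)  (16,18)  (18,20)  (22,23)
take (1,3); take (3,5); skip (3,7); take (8,10); take (11,14); skip (11,15); take (15,17); take (18,20); take (22,23).
Selected 7 observations.

7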